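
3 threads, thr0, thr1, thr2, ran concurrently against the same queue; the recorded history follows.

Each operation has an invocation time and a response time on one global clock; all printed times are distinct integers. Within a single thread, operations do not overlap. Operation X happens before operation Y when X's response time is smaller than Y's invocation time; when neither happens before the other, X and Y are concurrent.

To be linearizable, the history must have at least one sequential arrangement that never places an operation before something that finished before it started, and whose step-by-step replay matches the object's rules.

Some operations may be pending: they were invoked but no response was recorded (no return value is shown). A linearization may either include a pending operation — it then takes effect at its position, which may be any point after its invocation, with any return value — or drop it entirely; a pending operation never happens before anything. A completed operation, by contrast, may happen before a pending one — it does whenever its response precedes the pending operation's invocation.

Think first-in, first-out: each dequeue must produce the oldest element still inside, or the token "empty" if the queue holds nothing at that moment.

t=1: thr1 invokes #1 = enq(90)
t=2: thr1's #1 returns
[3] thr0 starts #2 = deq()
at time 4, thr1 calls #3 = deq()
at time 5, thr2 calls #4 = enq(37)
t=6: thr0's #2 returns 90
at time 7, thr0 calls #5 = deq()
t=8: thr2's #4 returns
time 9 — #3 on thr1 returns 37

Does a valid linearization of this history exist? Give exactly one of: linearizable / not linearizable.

a witness: #1, #2, #4, #3
step 1: #1 enq(90) — queue <90>
step 2: #2 deq() → 90 — queue <>
step 3: #4 enq(37) — queue <37>
step 4: #3 deq() → 37 — queue <>

linearizable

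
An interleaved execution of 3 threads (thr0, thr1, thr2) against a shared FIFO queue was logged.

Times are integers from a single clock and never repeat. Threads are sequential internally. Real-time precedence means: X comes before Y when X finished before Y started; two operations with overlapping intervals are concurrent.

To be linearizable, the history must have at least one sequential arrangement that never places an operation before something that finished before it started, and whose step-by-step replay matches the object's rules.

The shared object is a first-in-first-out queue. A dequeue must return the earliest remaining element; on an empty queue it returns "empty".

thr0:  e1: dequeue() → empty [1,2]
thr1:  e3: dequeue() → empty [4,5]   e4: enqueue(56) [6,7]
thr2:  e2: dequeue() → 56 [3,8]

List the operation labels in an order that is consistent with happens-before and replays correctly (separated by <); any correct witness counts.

step 1: e1 dequeue() → empty — queue <>
step 2: e3 dequeue() → empty — queue <>
step 3: e4 enqueue(56) — queue <56>
step 4: e2 dequeue() → 56 — queue <>

e1 < e3 < e4 < e2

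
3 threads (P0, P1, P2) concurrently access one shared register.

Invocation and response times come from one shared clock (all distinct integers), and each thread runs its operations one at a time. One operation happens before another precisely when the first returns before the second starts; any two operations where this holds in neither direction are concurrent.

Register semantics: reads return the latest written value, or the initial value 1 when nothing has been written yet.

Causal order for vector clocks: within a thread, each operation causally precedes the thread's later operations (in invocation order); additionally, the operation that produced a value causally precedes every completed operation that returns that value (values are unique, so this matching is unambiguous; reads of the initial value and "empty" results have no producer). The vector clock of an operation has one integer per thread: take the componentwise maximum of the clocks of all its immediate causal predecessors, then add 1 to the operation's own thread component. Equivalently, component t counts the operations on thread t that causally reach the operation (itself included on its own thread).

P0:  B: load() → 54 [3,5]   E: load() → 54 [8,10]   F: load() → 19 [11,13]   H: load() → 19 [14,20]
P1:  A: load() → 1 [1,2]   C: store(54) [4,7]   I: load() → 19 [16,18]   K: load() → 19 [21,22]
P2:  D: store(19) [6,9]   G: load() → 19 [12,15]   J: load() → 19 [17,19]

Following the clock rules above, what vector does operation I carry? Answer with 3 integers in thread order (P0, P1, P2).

(0, 3, 1)

VC(D, invoked at 6): no causal predecessors; +1 on P2 → (0, 0, 1)
VC(A, invoked at 1): no causal predecessors; +1 on P1 → (0, 1, 0)
from VC(D)=(0, 0, 1), G (invoked 12) maxes components and bumps P2 → (0, 0, 2)
from VC(A)=(0, 1, 0), C (invoked 4) maxes components and bumps P1 → (0, 2, 0)
from VC(D)=(0, 0, 1), VC(G)=(0, 0, 2), J (invoked 17) maxes components and bumps P2 → (0, 0, 3)
from VC(C)=(0, 2, 0), B (invoked 3) maxes components and bumps P0 → (1, 2, 0)
from VC(C)=(0, 2, 0), VC(D)=(0, 0, 1), I (invoked 16) maxes components and bumps P1 → (0, 3, 1)
from VC(B)=(1, 2, 0), VC(C)=(0, 2, 0), E (invoked 8) maxes components and bumps P0 → (2, 2, 0)
from VC(D)=(0, 0, 1), VC(I)=(0, 3, 1), K (invoked 21) maxes components and bumps P1 → (0, 4, 1)
from VC(D)=(0, 0, 1), VC(E)=(2, 2, 0), F (invoked 11) maxes components and bumps P0 → (3, 2, 1)
from VC(D)=(0, 0, 1), VC(F)=(3, 2, 1), H (invoked 14) maxes components and bumps P0 → (4, 2, 1)
target: VC(I) = (0, 3, 1)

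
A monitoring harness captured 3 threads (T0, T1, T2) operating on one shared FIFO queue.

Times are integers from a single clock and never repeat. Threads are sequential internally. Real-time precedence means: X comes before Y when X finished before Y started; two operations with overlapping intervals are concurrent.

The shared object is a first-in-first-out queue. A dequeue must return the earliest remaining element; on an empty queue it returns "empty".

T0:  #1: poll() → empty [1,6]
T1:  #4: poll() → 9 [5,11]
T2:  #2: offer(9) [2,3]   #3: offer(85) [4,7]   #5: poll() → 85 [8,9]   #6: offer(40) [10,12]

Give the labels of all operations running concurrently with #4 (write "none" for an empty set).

#1, #3, #5, #6

overlap test against #4 [5,11]: concurrent iff the interval meets 5..11
#1 [1,6]: concurrent
#2 [2,3]: before
#3 [4,7]: concurrent
#5 [8,9]: concurrent
#6 [10,12]: concurrent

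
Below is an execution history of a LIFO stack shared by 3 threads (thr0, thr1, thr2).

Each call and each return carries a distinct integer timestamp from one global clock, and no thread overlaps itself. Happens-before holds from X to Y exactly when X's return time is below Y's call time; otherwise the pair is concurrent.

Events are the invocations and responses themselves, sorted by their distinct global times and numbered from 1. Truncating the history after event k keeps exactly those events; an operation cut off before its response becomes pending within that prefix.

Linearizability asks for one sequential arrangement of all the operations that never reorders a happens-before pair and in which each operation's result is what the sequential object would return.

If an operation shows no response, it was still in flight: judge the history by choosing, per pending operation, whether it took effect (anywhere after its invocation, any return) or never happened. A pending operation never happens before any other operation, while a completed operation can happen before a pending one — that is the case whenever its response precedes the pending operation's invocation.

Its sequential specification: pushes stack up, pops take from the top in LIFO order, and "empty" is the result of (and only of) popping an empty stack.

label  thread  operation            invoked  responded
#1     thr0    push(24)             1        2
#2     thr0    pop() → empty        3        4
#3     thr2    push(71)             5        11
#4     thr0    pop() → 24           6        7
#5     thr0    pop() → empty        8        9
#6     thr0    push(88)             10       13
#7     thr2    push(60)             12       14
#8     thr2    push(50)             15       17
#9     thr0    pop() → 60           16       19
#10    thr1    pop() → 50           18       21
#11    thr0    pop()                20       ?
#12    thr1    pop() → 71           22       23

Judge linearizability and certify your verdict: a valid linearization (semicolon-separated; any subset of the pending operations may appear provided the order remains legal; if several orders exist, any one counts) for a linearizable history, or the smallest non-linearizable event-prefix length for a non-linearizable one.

prefix check: 1..3 passes, 1..4 fails once #2's time-4 response joins
a single order respects real time; the 2 completed LIFO stack operations fail replay along it
for example #1, #2 fails at step 2: #2 pop() → empty is not legal there

not linearizable — minimal violating prefix: 4 events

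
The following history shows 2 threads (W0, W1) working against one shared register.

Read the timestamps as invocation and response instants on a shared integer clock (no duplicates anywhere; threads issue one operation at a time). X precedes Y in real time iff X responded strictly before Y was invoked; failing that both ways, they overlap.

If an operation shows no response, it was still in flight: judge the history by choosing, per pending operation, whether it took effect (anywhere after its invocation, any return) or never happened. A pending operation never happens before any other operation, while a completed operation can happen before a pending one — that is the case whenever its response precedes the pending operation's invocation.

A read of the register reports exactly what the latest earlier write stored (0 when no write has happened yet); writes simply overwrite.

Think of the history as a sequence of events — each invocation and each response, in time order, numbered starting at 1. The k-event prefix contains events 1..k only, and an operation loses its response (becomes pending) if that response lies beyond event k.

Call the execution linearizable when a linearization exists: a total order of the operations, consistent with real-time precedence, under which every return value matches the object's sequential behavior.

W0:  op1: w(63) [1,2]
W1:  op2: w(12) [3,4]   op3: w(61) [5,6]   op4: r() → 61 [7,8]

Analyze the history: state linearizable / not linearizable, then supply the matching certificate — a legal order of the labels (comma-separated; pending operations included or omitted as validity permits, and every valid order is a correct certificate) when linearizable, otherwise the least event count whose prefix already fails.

linearizable — witness: op1, op2, op3, op4

after step 1 (op1 w(63)): value 63
after step 2 (op2 w(12)): value 12
after step 3 (op3 w(61)): value 61
after step 4 (op4 r() → 61): value 61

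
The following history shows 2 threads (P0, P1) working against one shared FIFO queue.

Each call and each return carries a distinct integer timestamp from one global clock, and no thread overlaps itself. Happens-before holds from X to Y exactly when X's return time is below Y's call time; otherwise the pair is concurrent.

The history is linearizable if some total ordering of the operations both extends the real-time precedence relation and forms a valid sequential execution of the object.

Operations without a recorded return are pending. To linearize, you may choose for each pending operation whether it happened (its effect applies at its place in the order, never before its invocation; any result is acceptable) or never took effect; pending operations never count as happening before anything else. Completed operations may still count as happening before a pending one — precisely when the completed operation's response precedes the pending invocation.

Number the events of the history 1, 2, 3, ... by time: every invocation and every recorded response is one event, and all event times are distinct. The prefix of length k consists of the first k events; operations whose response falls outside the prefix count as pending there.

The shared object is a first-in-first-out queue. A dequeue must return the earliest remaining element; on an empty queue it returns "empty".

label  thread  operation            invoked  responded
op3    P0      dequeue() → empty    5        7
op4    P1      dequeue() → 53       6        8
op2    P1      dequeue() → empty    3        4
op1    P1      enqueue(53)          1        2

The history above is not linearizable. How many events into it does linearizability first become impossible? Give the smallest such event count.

4

one valid order for events 1..3 is op1:
1. op1 enqueue(53), leaving queue <53>
event 4 — op2's response, time 4 — after it, nothing linearizes
for example op1, op2 fails at step 2: op2 dequeue() → empty is not legal there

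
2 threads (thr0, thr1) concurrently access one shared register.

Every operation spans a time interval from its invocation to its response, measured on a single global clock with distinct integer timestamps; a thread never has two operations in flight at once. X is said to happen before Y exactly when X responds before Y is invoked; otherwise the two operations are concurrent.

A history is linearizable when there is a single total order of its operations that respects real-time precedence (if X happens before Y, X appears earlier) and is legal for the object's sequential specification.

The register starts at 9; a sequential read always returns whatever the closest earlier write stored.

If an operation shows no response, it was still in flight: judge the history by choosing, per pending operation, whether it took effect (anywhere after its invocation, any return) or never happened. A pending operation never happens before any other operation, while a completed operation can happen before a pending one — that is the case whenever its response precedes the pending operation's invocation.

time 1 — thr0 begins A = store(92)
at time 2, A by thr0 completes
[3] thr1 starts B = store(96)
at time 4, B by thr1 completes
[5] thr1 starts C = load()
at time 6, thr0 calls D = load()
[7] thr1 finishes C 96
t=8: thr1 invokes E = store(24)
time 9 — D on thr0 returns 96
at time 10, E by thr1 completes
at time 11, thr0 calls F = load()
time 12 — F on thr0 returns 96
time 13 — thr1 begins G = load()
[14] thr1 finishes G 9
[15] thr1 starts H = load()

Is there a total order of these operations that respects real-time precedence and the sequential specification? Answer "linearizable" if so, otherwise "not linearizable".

cut after 11 events: linearizable; cut after 12 events (F responds, time 12): not linearizable
real-time-consistent orders of the 6 completed operations: 3 — all fail the register replay
for example A, B, C, D, E, F fails at step 6: F load() → 96 is not legal there
for example A, B, C, E, D, F fails at step 5: D load() → 96 is not legal there

not linearizable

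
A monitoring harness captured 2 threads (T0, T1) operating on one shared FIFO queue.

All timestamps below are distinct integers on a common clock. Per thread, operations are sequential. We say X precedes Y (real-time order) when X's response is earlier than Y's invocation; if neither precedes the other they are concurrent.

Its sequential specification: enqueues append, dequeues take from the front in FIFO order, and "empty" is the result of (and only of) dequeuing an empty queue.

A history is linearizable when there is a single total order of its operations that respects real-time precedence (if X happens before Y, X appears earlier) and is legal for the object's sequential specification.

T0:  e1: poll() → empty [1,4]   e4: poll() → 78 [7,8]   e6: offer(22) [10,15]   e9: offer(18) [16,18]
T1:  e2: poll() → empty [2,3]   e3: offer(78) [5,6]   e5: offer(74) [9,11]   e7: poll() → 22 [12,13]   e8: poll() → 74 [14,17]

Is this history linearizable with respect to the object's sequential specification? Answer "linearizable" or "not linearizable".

linearizable

witness order: e1, e2, e3, e4, e6, e5, e7, e8, e9
after step 1 (e1 poll() → empty): queue <>
after step 2 (e2 poll() → empty): queue <>
after step 3 (e3 offer(78)): queue <78>
after step 4 (e4 poll() → 78): queue <>
after step 5 (e6 offer(22)): queue <22>
after step 6 (e5 offer(74)): queue <22,74>
after step 7 (e7 poll() → 22): queue <74>
after step 8 (e8 poll() → 74): queue <>
after step 9 (e9 offer(18)): queue <18>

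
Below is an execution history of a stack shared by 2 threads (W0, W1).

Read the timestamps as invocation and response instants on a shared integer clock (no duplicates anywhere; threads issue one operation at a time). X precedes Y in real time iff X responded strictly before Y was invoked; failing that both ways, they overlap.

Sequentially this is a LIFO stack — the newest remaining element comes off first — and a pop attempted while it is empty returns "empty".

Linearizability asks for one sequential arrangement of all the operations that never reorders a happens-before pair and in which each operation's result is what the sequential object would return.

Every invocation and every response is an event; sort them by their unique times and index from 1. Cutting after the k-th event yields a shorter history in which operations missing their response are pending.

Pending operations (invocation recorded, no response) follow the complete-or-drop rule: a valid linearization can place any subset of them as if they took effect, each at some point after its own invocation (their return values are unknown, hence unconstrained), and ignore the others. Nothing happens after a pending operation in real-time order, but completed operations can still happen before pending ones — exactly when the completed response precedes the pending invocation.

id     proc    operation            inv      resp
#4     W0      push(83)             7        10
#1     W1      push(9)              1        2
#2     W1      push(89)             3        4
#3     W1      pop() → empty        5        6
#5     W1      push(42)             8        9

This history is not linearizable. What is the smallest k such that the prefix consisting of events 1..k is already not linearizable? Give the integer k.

6

events 1..5 are linearizable, e.g. via #1, #2:
step 1: #1 push(9) — stack <9>
step 2: #2 push(89) — stack <9,89>
event 6 — #3's response, time 6 — after it, nothing linearizes
one such order, #1, #2, #3, breaks at step 3 where #3 pop() → empty is illegal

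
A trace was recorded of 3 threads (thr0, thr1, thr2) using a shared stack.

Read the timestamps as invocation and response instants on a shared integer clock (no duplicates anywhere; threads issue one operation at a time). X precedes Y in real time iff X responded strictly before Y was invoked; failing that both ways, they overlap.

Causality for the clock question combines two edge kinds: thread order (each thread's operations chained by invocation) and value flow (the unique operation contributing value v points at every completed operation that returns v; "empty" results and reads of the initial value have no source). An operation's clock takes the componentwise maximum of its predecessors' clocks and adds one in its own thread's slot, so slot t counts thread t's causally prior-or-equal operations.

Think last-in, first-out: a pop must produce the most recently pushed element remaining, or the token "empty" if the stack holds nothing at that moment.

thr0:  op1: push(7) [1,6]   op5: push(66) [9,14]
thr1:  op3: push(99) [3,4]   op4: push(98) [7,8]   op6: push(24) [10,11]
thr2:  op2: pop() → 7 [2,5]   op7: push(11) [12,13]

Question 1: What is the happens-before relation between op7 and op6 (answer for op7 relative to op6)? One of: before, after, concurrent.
Answer: after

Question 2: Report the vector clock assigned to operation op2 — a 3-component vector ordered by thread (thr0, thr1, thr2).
Answer: (1, 0, 1)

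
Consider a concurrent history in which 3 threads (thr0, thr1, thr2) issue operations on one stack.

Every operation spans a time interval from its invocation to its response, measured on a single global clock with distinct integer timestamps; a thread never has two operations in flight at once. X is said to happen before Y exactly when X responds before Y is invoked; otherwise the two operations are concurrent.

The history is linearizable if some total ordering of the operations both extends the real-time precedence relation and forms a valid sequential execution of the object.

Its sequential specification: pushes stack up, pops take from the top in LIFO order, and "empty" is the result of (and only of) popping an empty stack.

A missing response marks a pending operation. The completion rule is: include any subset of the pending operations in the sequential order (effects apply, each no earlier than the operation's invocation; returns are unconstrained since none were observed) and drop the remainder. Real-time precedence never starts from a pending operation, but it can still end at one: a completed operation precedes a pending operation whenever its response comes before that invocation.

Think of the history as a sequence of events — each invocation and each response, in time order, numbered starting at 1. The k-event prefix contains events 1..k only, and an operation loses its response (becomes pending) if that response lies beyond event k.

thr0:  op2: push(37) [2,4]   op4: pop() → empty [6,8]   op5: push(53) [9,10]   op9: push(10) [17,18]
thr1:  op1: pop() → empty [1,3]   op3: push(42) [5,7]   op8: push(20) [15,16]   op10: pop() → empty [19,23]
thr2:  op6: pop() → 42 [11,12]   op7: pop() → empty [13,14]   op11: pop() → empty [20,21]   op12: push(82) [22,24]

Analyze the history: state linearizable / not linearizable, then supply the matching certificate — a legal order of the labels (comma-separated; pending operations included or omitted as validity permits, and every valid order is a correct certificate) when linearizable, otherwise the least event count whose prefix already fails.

not linearizable — minimal violating prefix: 8 events

prefix check: 1..7 passes, 1..8 fails once op4's time-8 response joins
no legal order exists: 4 real-time-consistent candidates over 4 completed stack operations, all rejected
sample order op1, op2, op3, op4 stalls at step 4 — op4 pop() → empty has no legal effect
sample order op1, op2, op4, op3 stalls at step 3 — op4 pop() → empty has no legal effect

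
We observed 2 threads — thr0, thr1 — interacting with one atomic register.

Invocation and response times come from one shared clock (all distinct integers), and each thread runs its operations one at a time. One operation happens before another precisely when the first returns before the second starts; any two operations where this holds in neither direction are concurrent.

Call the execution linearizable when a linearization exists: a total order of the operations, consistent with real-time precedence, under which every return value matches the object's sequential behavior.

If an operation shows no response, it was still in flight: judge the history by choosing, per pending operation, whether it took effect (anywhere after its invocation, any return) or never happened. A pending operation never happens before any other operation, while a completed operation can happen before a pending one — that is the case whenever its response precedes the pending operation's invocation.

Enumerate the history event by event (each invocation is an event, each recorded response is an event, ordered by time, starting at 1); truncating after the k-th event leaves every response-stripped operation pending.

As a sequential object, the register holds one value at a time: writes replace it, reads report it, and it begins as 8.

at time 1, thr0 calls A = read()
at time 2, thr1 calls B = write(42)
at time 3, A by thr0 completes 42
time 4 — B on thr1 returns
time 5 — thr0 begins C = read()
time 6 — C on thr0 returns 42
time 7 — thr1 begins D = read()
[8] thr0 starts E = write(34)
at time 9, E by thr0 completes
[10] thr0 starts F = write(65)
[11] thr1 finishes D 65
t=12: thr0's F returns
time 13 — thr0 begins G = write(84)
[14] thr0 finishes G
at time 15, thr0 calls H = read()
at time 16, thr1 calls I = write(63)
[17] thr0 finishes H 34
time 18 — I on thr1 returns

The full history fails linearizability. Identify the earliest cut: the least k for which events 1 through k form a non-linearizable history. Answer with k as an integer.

a valid linearization of events 1..16 exists, for instance B, A, C, E, F, D, G:
step 1: B write(42) — value 42
step 2: A read() → 42 — value 42
step 3: C read() → 42 — value 42
step 4: E write(34) — value 34
step 5: F write(65) — value 65
step 6: D read() → 65 — value 65
step 7: G write(84) — value 84
once event 17 joins (H's response, time 17), exhaustive search finds no witness
every completion of the 1 pending operation (I) was checked; none linearizes
for example A, B, C, D, E, F, G, H (pending dropped) fails at step 1: A read() → 42 is not legal there
for example A, B, C, E, D, F, G, H (pending dropped) fails at step 1: A read() → 42 is not legal there

17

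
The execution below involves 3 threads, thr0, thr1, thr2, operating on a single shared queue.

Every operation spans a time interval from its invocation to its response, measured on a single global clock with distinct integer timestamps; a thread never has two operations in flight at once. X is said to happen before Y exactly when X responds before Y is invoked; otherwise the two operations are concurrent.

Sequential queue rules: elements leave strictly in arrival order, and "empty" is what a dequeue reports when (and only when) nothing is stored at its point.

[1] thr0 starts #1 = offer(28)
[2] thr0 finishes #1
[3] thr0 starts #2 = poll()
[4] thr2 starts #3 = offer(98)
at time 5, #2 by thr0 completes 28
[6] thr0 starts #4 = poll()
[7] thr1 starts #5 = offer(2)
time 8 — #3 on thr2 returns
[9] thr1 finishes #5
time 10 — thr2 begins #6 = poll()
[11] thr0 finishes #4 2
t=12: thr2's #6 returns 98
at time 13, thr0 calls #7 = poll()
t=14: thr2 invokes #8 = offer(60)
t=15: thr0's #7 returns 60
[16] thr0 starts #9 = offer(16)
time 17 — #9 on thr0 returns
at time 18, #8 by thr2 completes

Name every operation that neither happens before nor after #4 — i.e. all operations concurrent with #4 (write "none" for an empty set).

#3, #5, #6

#4 runs from 6 to 11; window-overlapping ops are concurrent
#1 [1,2]: before
#2 [3,5]: before
#3 [4,8]: concurrent
#5 [7,9]: concurrent
#6 [10,12]: concurrent
#7 [13,15]: after
#8 [14,18]: after
#9 [16,17]: after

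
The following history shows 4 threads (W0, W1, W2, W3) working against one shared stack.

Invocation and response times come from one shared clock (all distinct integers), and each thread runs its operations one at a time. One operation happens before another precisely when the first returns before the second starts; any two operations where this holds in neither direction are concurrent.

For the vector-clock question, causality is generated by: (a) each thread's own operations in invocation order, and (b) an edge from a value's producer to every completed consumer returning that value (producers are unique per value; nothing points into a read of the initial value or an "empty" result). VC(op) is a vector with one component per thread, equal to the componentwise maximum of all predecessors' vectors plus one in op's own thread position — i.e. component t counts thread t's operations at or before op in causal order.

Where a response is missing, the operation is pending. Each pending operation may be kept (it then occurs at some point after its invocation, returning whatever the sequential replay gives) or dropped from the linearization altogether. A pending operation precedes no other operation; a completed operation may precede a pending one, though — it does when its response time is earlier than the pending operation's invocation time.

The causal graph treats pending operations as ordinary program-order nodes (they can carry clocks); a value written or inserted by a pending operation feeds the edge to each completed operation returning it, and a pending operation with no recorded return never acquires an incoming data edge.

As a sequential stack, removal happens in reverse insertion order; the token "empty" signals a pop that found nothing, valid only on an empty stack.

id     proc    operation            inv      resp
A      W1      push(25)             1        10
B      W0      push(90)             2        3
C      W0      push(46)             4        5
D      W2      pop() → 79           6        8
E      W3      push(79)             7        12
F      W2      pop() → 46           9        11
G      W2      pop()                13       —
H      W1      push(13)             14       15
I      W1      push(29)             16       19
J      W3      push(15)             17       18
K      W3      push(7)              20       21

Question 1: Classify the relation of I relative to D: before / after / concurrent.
after

I spans [16,19], D spans [6,8]
resp(D)=8 < inv(I)=16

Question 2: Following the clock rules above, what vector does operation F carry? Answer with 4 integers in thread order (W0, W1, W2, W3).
(2, 0, 2, 1)

no predecessors for E (invoked 7): W3 increments from zero → (0, 0, 0, 1)
no predecessors for A (invoked 1): W1 increments from zero → (0, 1, 0, 0)
no predecessors for B (invoked 2): W0 increments from zero → (1, 0, 0, 0)
J, invoked 17, takes VC(E)=(0, 0, 0, 1) under max, adds 1 for W3 → (0, 0, 0, 2)
D, invoked 6, takes VC(E)=(0, 0, 0, 1) under max, adds 1 for W2 → (0, 0, 1, 1)
H, invoked 14, takes VC(A)=(0, 1, 0, 0) under max, adds 1 for W1 → (0, 2, 0, 0)
C, invoked 4, takes VC(B)=(1, 0, 0, 0) under max, adds 1 for W0 → (2, 0, 0, 0)
K, invoked 20, takes VC(J)=(0, 0, 0, 2) under max, adds 1 for W3 → (0, 0, 0, 3)
I, invoked 16, takes VC(H)=(0, 2, 0, 0) under max, adds 1 for W1 → (0, 3, 0, 0)
F, invoked 9, takes VC(C)=(2, 0, 0, 0), VC(D)=(0, 0, 1, 1) under max, adds 1 for W2 → (2, 0, 2, 1)
G, invoked 13, takes VC(F)=(2, 0, 2, 1) under max, adds 1 for W2 → (2, 0, 3, 1)
target: VC(F) = (2, 0, 2, 1)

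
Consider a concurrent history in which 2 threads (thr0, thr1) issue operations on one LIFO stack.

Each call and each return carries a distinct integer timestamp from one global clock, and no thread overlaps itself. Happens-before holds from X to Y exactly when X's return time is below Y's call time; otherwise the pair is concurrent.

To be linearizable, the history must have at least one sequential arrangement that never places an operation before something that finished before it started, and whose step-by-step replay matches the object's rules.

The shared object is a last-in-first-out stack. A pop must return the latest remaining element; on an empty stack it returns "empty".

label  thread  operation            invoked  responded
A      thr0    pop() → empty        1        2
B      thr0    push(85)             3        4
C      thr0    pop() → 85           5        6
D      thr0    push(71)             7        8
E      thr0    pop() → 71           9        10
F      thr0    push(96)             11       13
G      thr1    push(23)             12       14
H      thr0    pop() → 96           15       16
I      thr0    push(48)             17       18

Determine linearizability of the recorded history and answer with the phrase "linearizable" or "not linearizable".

a witness: A, B, C, D, E, G, F, H, I
step 1: A pop() → empty — stack <>
step 2: B push(85) — stack <85>
step 3: C pop() → 85 — stack <>
step 4: D push(71) — stack <71>
step 5: E pop() → 71 — stack <>
step 6: G push(23) — stack <23>
step 7: F push(96) — stack <23,96>
step 8: H pop() → 96 — stack <23>
step 9: I push(48) — stack <23,48>

linearizable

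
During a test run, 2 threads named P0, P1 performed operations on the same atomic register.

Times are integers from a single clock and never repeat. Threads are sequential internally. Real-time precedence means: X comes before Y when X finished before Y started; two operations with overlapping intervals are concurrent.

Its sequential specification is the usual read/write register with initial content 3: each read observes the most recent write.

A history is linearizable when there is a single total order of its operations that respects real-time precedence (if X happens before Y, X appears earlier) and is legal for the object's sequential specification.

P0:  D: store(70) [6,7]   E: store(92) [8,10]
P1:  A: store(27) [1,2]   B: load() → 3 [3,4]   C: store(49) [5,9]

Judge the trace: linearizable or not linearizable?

not linearizable

prefix check: 1..3 passes, 1..4 fails once B's time-4 response joins
the completed operations (2 total) allow one real-time order; the atomic register replay rejects it
for example A, B fails at step 2: B load() → 3 is not legal there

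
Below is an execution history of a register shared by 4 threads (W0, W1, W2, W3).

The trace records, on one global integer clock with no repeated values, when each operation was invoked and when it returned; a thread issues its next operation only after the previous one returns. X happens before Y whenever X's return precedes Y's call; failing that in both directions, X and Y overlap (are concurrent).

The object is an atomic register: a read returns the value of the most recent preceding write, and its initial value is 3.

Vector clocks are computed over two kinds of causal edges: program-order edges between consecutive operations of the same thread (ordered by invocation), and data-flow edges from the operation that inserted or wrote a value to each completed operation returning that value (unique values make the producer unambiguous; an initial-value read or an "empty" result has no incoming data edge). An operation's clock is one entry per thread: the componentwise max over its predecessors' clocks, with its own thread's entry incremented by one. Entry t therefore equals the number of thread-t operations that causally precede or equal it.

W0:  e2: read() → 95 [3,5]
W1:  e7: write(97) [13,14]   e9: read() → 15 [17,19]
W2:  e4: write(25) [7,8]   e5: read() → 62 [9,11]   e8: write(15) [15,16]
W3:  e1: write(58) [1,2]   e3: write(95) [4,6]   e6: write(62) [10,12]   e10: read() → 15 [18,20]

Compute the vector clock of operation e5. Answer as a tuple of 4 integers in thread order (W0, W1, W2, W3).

(0, 0, 2, 3)

e1, invoked 1, has no incoming edges; only W3's bump applies → (0, 0, 0, 1)
e4, invoked 7, has no incoming edges; only W2's bump applies → (0, 0, 1, 0)
e7, invoked 13, has no incoming edges; only W1's bump applies → (0, 1, 0, 0)
VC(e3, invoked at 4): max of VC(e1)=(0, 0, 0, 1), then +1 on thread W3 → (0, 0, 0, 2)
VC(e6, invoked at 10): max of VC(e3)=(0, 0, 0, 2), then +1 on thread W3 → (0, 0, 0, 3)
VC(e2, invoked at 3): max of VC(e3)=(0, 0, 0, 2), then +1 on thread W0 → (1, 0, 0, 2)
VC(e5, invoked at 9): max of VC(e4)=(0, 0, 1, 0), VC(e6)=(0, 0, 0, 3), then +1 on thread W2 → (0, 0, 2, 3)
VC(e8, invoked at 15): max of VC(e5)=(0, 0, 2, 3), then +1 on thread W2 → (0, 0, 3, 3)
VC(e10, invoked at 18): max of VC(e6)=(0, 0, 0, 3), VC(e8)=(0, 0, 3, 3), then +1 on thread W3 → (0, 0, 3, 4)
VC(e9, invoked at 17): max of VC(e7)=(0, 1, 0, 0), VC(e8)=(0, 0, 3, 3), then +1 on thread W1 → (0, 2, 3, 3)
target: VC(e5) = (0, 0, 2, 3)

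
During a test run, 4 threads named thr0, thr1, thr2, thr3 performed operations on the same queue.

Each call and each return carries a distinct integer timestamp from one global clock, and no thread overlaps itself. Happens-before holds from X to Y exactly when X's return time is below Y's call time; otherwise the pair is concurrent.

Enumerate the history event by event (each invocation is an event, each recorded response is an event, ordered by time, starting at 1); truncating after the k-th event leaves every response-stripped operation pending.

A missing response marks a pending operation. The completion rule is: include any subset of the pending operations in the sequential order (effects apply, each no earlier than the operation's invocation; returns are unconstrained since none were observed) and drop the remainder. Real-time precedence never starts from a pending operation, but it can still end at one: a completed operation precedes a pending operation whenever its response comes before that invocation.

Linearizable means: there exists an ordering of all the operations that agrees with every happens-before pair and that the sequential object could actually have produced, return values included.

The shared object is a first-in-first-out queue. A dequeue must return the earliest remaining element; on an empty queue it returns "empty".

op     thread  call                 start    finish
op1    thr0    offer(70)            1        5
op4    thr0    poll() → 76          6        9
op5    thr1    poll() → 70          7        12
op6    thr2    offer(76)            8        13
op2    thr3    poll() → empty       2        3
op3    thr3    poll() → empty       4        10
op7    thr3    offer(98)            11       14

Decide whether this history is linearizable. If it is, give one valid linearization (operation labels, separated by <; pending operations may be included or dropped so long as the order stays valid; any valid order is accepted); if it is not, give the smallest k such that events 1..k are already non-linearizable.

linearizable — witness: op2 < op1 < op5 < op3 < op6 < op4 < op7

step 1: op2 poll() → empty — queue <>
step 2: op1 offer(70) — queue <70>
step 3: op5 poll() → 70 — queue <>
step 4: op3 poll() → empty — queue <>
step 5: op6 offer(76) — queue <76>
step 6: op4 poll() → 76 — queue <>
step 7: op7 offer(98) — queue <98>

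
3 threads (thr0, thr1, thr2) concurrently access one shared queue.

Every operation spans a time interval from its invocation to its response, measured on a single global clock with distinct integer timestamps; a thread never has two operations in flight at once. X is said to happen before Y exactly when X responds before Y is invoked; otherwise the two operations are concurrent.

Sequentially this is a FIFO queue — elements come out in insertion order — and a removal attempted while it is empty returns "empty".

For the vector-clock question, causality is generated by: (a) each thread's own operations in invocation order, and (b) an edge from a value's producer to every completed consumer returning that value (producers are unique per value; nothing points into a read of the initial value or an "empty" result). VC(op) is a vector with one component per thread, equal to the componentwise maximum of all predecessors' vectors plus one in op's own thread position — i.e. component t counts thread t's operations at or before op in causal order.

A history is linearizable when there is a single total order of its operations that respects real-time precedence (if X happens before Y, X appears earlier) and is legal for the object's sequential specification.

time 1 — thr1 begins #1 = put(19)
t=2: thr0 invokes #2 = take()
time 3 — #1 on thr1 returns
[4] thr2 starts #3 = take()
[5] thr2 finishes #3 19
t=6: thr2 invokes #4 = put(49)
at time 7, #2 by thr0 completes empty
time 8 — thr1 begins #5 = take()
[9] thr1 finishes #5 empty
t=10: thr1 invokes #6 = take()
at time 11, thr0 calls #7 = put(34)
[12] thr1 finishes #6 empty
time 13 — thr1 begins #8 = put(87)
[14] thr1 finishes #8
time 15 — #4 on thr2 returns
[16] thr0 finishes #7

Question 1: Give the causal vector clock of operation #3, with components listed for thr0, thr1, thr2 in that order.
(0, 1, 1)

root op #1, invoked 1: fresh clock plus thr1's own tick → (0, 1, 0)
root op #2, invoked 2: fresh clock plus thr0's own tick → (1, 0, 0)
#3, invoked 4, takes VC(#1)=(0, 1, 0) under max, adds 1 for thr2 → (0, 1, 1)
#5, invoked 8, takes VC(#1)=(0, 1, 0) under max, adds 1 for thr1 → (0, 2, 0)
#7, invoked 11, takes VC(#2)=(1, 0, 0) under max, adds 1 for thr0 → (2, 0, 0)
#4, invoked 6, takes VC(#3)=(0, 1, 1) under max, adds 1 for thr2 → (0, 1, 2)
#6, invoked 10, takes VC(#5)=(0, 2, 0) under max, adds 1 for thr1 → (0, 3, 0)
#8, invoked 13, takes VC(#6)=(0, 3, 0) under max, adds 1 for thr1 → (0, 4, 0)
target: VC(#3) = (0, 1, 1)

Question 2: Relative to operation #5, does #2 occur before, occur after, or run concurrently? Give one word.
before

#2 spans [2,7], #5 spans [8,9]
resp(#2)=7 < inv(#5)=8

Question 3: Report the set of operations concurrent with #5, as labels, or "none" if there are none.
#4

overlap test against #5 [8,9]: concurrent iff the interval meets 8..9
#1 [1,3]: before
#2 [2,7]: before
#3 [4,5]: before
#4 [6,15]: concurrent
#6 [10,12]: after
#7 [11,16]: after
#8 [13,14]: after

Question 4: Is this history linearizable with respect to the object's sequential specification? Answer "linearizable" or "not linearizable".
linearizable

one valid linearization: #1, #3, #2, #5, #6, #4, #7, #8
step 1: #1 put(19) — queue <19>
step 2: #3 take() → 19 — queue <>
step 3: #2 take() → empty — queue <>
step 4: #5 take() → empty — queue <>
step 5: #6 take() → empty — queue <>
step 6: #4 put(49) — queue <49>
step 7: #7 put(34) — queue <49,34>
step 8: #8 put(87) — queue <49,34,87>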